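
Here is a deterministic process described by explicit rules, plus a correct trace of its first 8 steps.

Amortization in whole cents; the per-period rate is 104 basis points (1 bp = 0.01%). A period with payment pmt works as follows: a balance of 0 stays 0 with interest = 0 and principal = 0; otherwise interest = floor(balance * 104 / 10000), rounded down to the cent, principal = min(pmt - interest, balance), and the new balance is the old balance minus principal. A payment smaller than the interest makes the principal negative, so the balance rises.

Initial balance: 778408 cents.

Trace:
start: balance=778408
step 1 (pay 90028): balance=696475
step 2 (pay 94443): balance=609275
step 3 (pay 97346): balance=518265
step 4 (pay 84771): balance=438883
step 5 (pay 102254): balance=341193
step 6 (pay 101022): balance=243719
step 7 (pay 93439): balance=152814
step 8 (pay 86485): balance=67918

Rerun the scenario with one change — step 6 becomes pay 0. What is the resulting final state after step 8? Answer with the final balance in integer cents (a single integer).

(re-executing from step 6 with the substitution; state before step 6: balance=341193)
step 6 (pay 0): balance=344741
step 7 (pay 93439): balance=254887
step 8 (pay 86485): balance=171052

171052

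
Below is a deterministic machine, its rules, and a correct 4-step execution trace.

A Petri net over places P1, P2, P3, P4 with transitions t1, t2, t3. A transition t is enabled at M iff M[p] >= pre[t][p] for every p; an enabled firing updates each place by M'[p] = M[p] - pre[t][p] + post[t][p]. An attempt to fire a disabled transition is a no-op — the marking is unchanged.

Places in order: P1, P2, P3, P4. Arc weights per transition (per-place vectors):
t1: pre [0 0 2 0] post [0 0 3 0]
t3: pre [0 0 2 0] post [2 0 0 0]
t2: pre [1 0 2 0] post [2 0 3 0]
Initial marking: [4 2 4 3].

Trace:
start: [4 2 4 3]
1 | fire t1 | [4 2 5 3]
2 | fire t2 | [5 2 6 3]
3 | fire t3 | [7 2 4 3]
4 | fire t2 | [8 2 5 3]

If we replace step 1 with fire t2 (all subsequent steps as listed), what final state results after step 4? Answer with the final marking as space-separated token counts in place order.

(re-executing from step 1 with the substitution; state before step 1: [4 2 4 3])
1 | fire t2 | [5 2 5 3]
2 | fire t2 | [6 2 6 3]
3 | fire t3 | [8 2 4 3]
4 | fire t2 | [9 2 5 3]

9 2 5 3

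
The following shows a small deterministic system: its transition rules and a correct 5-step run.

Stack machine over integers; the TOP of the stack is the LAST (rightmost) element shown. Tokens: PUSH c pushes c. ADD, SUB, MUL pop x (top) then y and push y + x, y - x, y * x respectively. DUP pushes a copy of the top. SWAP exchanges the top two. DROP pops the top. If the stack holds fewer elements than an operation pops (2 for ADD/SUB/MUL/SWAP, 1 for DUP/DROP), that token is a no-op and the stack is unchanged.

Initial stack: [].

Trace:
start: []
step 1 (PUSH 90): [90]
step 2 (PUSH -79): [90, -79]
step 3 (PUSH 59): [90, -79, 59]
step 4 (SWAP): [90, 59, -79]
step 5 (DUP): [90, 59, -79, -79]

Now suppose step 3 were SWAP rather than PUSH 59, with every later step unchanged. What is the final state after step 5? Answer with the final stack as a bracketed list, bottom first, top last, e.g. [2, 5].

[90, -79, -79]

(re-executing from step 3 with the substitution; state before step 3: [90, -79])
step 3 (SWAP): [-79, 90]
step 4 (SWAP): [90, -79]
step 5 (DUP): [90, -79, -79]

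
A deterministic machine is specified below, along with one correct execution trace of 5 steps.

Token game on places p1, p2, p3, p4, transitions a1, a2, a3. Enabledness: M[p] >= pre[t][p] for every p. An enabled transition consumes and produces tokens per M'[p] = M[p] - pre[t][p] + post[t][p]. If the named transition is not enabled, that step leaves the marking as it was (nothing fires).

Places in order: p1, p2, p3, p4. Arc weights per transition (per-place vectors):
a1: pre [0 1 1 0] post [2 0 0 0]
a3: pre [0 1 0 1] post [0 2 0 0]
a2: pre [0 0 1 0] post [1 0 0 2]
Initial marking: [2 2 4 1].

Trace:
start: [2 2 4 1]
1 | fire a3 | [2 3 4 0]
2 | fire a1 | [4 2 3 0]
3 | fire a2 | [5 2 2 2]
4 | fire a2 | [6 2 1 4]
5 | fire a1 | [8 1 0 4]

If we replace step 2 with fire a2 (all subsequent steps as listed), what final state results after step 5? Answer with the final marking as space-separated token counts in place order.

(re-executing from step 2 with the substitution; state before step 2: [2 3 4 0])
2 | fire a2 | [3 3 3 2]
3 | fire a2 | [4 3 2 4]
4 | fire a2 | [5 3 1 6]
5 | fire a1 | [7 2 0 6]

7 2 0 6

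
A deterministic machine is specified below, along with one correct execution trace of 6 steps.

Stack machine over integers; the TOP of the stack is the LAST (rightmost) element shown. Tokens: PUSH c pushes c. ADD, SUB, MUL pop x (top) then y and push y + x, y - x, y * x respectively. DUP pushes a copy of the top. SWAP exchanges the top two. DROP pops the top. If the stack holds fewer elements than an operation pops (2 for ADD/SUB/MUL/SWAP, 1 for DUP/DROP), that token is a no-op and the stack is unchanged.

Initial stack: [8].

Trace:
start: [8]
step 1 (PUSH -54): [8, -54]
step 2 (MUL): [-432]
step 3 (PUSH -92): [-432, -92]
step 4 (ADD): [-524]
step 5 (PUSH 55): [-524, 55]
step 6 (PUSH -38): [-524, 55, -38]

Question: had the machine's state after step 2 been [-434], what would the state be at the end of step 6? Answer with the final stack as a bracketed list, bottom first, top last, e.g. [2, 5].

state after step 2 := [-434]
step 3 (PUSH -92): [-434, -92]
step 4 (ADD): [-526]
step 5 (PUSH 55): [-526, 55]
step 6 (PUSH -38): [-526, 55, -38]

[-526, 55, -38]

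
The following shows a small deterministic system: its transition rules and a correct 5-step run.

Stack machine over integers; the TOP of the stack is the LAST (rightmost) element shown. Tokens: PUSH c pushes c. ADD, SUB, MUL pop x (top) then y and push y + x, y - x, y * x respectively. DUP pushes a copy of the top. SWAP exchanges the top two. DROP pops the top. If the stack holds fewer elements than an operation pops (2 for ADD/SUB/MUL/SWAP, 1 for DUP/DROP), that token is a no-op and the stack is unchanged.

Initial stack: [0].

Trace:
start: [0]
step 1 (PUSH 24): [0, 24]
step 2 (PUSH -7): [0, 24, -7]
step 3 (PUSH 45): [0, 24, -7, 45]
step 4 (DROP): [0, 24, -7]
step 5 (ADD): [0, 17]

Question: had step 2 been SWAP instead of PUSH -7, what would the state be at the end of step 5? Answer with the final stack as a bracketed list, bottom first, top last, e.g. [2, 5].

(re-executing from step 2 with the substitution; state before step 2: [0, 24])
step 2 (SWAP): [24, 0]
step 3 (PUSH 45): [24, 0, 45]
step 4 (DROP): [24, 0]
step 5 (ADD): [24]

[24]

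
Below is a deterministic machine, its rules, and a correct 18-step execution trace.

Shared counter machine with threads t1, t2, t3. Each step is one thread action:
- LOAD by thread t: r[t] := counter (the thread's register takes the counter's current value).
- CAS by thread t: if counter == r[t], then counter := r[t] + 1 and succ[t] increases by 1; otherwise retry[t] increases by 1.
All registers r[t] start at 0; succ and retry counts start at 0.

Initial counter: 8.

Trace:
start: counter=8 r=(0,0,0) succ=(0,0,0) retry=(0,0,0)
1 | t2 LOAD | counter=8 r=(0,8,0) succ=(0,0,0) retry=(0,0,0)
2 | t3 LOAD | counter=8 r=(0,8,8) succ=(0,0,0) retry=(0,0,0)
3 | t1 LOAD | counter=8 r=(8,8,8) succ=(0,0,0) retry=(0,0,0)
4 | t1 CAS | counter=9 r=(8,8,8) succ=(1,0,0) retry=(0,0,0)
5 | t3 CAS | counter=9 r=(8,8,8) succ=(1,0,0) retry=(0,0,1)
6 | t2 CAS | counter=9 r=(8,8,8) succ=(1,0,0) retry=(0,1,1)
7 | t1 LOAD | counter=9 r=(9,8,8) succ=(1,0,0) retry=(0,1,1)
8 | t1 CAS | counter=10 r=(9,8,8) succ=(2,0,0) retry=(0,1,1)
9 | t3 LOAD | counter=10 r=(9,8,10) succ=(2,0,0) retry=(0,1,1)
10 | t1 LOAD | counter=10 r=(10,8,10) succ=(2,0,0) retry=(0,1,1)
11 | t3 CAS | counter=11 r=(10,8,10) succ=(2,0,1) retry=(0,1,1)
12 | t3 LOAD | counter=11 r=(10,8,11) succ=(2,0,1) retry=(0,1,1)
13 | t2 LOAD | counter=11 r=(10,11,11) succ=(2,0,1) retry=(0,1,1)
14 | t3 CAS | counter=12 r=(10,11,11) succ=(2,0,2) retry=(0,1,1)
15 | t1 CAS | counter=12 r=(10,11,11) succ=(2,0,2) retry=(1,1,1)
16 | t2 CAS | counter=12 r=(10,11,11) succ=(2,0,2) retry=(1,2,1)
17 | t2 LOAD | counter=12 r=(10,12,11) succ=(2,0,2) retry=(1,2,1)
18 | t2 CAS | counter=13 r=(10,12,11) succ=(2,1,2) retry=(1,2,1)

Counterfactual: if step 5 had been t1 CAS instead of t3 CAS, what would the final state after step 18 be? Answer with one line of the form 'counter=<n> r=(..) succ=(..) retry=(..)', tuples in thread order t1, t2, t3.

(re-executing from step 5 with the substitution; state before step 5: counter=9 r=(8,8,8) succ=(1,0,0) retry=(0,0,0))
5 | t1 CAS | counter=9 r=(8,8,8) succ=(1,0,0) retry=(1,0,0)
6 | t2 CAS | counter=9 r=(8,8,8) succ=(1,0,0) retry=(1,1,0)
7 | t1 LOAD | counter=9 r=(9,8,8) succ=(1,0,0) retry=(1,1,0)
8 | t1 CAS | counter=10 r=(9,8,8) succ=(2,0,0) retry=(1,1,0)
9 | t3 LOAD | counter=10 r=(9,8,10) succ=(2,0,0) retry=(1,1,0)
10 | t1 LOAD | counter=10 r=(10,8,10) succ=(2,0,0) retry=(1,1,0)
11 | t3 CAS | counter=11 r=(10,8,10) succ=(2,0,1) retry=(1,1,0)
12 | t3 LOAD | counter=11 r=(10,8,11) succ=(2,0,1) retry=(1,1,0)
13 | t2 LOAD | counter=11 r=(10,11,11) succ=(2,0,1) retry=(1,1,0)
14 | t3 CAS | counter=12 r=(10,11,11) succ=(2,0,2) retry=(1,1,0)
15 | t1 CAS | counter=12 r=(10,11,11) succ=(2,0,2) retry=(2,1,0)
16 | t2 CAS | counter=12 r=(10,11,11) succ=(2,0,2) retry=(2,2,0)
17 | t2 LOAD | counter=12 r=(10,12,11) succ=(2,0,2) retry=(2,2,0)
18 | t2 CAS | counter=13 r=(10,12,11) succ=(2,1,2) retry=(2,2,0)

counter=13 r=(10,12,11) succ=(2,1,2) retry=(2,2,0)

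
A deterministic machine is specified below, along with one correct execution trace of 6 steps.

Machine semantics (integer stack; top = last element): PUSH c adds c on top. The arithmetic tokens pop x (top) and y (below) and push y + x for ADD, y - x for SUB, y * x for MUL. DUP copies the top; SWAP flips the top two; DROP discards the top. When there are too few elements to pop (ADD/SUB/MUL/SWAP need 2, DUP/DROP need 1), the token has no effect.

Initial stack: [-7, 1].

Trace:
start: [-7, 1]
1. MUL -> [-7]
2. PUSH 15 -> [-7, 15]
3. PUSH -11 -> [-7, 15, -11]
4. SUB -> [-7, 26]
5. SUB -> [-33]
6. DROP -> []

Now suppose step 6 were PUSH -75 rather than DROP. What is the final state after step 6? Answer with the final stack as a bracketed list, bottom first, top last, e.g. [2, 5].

(re-executing from step 6 with the substitution; state before step 6: [-33])
6. PUSH -75 -> [-33, -75]

[-33, -75]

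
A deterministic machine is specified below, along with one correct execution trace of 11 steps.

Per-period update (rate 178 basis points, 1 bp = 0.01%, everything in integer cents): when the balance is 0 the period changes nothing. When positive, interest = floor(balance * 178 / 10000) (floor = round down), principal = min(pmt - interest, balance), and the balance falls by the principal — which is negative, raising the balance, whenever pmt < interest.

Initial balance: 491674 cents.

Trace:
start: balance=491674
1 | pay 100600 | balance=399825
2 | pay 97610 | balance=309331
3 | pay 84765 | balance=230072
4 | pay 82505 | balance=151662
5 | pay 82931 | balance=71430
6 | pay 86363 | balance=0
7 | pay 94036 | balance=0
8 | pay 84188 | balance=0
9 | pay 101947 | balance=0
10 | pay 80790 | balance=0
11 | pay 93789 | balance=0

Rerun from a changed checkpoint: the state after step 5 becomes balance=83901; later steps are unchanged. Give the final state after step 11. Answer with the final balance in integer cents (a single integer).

state after step 5 := balance=83901
6 | pay 86363 | balance=0
7 | pay 94036 | balance=0
8 | pay 84188 | balance=0
9 | pay 101947 | balance=0
10 | pay 80790 | balance=0
11 | pay 93789 | balance=0

0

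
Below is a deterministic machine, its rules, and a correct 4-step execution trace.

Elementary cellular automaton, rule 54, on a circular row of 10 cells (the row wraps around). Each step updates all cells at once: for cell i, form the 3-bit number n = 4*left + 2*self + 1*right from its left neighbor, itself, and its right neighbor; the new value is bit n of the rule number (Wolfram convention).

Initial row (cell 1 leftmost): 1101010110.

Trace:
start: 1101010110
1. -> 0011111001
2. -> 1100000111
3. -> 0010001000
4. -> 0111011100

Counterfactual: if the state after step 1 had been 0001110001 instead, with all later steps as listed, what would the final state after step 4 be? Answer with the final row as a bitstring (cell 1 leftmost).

1000100010

state after step 1 := 0001110001
2. -> 1010001011
3. -> 0111011100
4. -> 1000100010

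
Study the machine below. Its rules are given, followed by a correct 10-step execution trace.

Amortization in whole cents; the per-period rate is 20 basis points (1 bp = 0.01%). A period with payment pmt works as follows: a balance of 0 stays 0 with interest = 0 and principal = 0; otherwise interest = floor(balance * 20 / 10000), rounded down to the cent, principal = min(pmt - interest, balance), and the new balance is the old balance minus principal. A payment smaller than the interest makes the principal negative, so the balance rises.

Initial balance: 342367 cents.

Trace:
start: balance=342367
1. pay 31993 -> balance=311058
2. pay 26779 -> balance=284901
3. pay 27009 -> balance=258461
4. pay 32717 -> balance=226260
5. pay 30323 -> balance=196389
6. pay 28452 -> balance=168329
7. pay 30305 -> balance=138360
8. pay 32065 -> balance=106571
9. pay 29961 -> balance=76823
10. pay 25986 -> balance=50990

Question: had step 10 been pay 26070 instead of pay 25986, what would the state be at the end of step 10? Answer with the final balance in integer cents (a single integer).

(re-executing from step 10 with the substitution; state before step 10: balance=76823)
10. pay 26070 -> balance=50906

50906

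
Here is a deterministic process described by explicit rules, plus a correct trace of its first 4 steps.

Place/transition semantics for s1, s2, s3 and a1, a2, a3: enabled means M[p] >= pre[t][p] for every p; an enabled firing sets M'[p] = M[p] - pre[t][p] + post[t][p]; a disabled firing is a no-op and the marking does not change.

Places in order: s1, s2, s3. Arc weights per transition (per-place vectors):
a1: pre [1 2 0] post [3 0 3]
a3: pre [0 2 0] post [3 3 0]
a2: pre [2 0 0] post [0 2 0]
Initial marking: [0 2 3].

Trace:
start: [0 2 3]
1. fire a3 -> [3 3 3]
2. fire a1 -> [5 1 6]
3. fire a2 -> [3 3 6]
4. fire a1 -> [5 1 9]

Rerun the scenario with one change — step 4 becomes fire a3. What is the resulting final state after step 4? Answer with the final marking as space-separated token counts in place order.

(re-executing from step 4 with the substitution; state before step 4: [3 3 6])
4. fire a3 -> [6 4 6]

6 4 6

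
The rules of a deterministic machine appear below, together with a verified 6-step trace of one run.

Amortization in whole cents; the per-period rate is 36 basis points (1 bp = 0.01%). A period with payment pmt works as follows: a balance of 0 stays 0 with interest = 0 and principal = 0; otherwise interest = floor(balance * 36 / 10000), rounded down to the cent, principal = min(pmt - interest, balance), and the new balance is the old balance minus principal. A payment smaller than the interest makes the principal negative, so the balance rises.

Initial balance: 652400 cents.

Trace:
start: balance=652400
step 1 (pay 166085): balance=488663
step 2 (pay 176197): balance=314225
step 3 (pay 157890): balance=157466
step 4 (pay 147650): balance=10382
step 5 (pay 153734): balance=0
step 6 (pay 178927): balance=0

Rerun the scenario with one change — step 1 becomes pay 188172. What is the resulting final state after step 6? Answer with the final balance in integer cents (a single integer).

0

(re-executing from step 1 with the substitution; state before step 1: balance=652400)
step 1 (pay 188172): balance=466576
step 2 (pay 176197): balance=292058
step 3 (pay 157890): balance=135219
step 4 (pay 147650): balance=0
step 5 (pay 153734): balance=0
step 6 (pay 178927): balance=0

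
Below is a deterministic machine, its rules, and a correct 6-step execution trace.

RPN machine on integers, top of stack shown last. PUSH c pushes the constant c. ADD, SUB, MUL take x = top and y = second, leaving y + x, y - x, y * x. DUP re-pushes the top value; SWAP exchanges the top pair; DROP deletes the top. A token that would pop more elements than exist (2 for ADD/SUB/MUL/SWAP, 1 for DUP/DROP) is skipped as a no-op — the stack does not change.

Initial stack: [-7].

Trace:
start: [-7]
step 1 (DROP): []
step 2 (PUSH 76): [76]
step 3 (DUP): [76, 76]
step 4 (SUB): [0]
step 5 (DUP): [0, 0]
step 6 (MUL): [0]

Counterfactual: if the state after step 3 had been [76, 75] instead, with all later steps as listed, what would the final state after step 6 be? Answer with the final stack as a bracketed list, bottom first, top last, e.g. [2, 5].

state after step 3 := [76, 75]
step 4 (SUB): [1]
step 5 (DUP): [1, 1]
step 6 (MUL): [1]

[1]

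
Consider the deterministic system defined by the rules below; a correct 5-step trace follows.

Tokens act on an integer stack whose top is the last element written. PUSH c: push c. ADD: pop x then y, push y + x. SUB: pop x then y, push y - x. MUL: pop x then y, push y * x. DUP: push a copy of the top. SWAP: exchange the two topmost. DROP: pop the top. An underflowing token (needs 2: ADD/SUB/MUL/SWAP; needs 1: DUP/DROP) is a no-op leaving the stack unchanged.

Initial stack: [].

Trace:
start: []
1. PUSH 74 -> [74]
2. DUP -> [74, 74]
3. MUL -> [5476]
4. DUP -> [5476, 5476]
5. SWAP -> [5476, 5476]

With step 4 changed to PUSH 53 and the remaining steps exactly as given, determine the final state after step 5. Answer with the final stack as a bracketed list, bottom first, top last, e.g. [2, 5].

(re-executing from step 4 with the substitution; state before step 4: [5476])
4. PUSH 53 -> [5476, 53]
5. SWAP -> [53, 5476]

[53, 5476]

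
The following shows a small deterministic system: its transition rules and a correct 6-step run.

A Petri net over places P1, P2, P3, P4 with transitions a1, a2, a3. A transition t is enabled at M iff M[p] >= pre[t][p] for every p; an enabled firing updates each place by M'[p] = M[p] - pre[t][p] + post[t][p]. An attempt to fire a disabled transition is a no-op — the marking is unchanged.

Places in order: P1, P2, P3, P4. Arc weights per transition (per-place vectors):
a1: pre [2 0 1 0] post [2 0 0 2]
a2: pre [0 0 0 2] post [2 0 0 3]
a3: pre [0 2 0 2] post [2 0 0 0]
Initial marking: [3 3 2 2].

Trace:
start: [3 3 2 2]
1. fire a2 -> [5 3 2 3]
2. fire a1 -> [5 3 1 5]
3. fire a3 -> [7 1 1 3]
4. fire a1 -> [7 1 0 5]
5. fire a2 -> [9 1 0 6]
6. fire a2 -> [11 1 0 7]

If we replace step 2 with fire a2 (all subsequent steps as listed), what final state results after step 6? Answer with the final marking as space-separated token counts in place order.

(re-executing from step 2 with the substitution; state before step 2: [5 3 2 3])
2. fire a2 -> [7 3 2 4]
3. fire a3 -> [9 1 2 2]
4. fire a1 -> [9 1 1 4]
5. fire a2 -> [11 1 1 5]
6. fire a2 -> [13 1 1 6]

13 1 1 6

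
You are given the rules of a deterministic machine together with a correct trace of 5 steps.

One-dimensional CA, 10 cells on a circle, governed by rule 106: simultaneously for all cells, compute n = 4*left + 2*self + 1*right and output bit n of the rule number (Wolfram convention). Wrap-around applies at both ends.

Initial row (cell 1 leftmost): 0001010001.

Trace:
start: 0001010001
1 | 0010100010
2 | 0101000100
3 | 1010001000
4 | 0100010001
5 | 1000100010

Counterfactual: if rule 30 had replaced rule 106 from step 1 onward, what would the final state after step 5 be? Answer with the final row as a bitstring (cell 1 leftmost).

1110000000

(re-executing steps 1..5 under rule 30; state before step 1: 0001010001)
1 | 1011011011
2 | 0010010010
3 | 0111111111
4 | 0100000000
5 | 1110000000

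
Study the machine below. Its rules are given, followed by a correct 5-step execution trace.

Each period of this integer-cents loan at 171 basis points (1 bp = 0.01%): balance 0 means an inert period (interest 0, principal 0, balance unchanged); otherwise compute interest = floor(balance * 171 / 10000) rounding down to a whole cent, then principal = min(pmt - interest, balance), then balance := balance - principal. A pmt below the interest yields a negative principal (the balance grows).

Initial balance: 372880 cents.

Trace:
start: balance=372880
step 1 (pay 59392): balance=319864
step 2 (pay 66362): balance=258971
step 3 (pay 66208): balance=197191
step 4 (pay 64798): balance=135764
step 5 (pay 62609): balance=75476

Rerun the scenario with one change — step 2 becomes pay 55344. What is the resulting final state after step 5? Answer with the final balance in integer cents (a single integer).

87069

(re-executing from step 2 with the substitution; state before step 2: balance=319864)
step 2 (pay 55344): balance=269989
step 3 (pay 66208): balance=208397
step 4 (pay 64798): balance=147162
step 5 (pay 62609): balance=87069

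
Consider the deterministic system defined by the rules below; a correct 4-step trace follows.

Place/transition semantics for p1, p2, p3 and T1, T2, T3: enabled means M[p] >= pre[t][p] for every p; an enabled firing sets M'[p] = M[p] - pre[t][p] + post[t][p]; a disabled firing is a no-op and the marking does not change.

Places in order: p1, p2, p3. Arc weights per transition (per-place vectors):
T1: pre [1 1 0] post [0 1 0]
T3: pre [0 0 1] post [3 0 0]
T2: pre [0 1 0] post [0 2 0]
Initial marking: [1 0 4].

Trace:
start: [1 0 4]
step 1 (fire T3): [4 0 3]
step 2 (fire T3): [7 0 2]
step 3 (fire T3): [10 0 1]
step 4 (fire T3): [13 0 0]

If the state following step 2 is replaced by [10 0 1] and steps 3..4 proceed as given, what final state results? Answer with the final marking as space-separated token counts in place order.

state after step 2 := [10 0 1]
step 3 (fire T3): [13 0 0]
step 4 (fire T3): [13 0 0]

13 0 0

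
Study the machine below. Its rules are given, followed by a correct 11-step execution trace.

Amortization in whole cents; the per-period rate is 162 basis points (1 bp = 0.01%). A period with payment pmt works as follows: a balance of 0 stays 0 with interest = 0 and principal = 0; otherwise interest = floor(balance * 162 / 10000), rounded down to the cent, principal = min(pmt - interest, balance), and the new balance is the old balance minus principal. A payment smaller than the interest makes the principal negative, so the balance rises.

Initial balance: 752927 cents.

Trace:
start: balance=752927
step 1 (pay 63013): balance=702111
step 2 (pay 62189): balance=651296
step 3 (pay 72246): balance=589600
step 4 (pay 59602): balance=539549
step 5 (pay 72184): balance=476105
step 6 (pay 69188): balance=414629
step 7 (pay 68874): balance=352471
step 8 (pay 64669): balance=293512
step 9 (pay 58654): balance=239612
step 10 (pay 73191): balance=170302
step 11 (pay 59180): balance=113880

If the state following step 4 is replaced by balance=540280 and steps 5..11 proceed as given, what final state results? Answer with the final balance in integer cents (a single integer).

114699

state after step 4 := balance=540280
step 5 (pay 72184): balance=476848
step 6 (pay 69188): balance=415384
step 7 (pay 68874): balance=353239
step 8 (pay 64669): balance=294292
step 9 (pay 58654): balance=240405
step 10 (pay 73191): balance=171108
step 11 (pay 59180): balance=114699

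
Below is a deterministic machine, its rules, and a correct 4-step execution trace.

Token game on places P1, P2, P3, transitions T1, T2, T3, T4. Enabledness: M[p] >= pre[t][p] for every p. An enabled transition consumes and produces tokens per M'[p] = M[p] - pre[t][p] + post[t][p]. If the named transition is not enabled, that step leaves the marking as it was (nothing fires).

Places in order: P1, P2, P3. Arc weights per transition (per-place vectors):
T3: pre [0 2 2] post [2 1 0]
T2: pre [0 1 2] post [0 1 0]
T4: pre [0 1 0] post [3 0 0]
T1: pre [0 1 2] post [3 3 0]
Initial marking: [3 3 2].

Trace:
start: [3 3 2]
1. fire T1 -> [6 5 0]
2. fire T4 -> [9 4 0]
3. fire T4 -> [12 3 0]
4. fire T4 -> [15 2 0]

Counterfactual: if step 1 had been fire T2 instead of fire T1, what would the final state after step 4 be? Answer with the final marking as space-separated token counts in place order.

12 0 0

(re-executing from step 1 with the substitution; state before step 1: [3 3 2])
1. fire T2 -> [3 3 0]
2. fire T4 -> [6 2 0]
3. fire T4 -> [9 1 0]
4. fire T4 -> [12 0 0]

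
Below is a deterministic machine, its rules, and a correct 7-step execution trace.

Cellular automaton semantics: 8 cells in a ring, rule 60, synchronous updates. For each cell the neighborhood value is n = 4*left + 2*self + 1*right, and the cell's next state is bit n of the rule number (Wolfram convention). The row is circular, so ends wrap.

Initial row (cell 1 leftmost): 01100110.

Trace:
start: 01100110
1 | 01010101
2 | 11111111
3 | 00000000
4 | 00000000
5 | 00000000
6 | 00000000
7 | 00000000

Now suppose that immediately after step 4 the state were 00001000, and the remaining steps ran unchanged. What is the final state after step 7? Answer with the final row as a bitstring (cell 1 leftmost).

state after step 4 := 00001000
5 | 00001100
6 | 00001010
7 | 00001111

00001111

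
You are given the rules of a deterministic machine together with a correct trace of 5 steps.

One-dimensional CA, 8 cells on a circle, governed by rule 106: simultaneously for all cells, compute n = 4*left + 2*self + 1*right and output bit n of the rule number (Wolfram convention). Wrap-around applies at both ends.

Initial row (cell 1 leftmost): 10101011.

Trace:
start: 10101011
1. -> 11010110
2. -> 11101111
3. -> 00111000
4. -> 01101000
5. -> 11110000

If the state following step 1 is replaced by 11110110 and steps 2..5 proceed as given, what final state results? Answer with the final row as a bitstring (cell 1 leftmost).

11010010

state after step 1 := 11110110
2. -> 10011111
3. -> 10110000
4. -> 01110001
5. -> 11010010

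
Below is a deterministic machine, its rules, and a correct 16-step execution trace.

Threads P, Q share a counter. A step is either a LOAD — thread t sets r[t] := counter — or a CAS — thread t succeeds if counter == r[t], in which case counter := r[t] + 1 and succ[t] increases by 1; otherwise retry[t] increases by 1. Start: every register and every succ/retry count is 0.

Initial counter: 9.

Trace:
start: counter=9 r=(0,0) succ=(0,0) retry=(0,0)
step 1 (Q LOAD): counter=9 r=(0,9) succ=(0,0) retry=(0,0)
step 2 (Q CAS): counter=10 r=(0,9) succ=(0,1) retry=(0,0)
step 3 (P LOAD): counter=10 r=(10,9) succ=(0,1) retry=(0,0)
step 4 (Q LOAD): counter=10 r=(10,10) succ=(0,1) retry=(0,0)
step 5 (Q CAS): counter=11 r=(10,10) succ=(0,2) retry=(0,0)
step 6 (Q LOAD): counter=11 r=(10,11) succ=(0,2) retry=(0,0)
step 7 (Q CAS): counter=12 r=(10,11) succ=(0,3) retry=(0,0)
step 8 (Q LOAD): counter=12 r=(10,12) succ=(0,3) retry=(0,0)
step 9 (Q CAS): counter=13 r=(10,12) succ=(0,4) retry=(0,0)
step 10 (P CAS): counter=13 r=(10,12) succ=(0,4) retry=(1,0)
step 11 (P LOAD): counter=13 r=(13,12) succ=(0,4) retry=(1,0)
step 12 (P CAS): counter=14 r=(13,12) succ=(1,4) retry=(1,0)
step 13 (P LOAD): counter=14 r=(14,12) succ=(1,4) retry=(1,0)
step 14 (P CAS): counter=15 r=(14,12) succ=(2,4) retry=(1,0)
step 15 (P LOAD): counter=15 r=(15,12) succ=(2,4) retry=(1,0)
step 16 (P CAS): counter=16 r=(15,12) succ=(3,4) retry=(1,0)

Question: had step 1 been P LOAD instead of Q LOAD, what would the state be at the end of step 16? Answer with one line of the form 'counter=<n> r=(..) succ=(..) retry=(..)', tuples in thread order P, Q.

counter=15 r=(14,11) succ=(3,3) retry=(1,1)

(re-executing from step 1 with the substitution; state before step 1: counter=9 r=(0,0) succ=(0,0) retry=(0,0))
step 1 (P LOAD): counter=9 r=(9,0) succ=(0,0) retry=(0,0)
step 2 (Q CAS): counter=9 r=(9,0) succ=(0,0) retry=(0,1)
step 3 (P LOAD): counter=9 r=(9,0) succ=(0,0) retry=(0,1)
step 4 (Q LOAD): counter=9 r=(9,9) succ=(0,0) retry=(0,1)
step 5 (Q CAS): counter=10 r=(9,9) succ=(0,1) retry=(0,1)
step 6 (Q LOAD): counter=10 r=(9,10) succ=(0,1) retry=(0,1)
step 7 (Q CAS): counter=11 r=(9,10) succ=(0,2) retry=(0,1)
step 8 (Q LOAD): counter=11 r=(9,11) succ=(0,2) retry=(0,1)
step 9 (Q CAS): counter=12 r=(9,11) succ=(0,3) retry=(0,1)
step 10 (P CAS): counter=12 r=(9,11) succ=(0,3) retry=(1,1)
step 11 (P LOAD): counter=12 r=(12,11) succ=(0,3) retry=(1,1)
step 12 (P CAS): counter=13 r=(12,11) succ=(1,3) retry=(1,1)
step 13 (P LOAD): counter=13 r=(13,11) succ=(1,3) retry=(1,1)
step 14 (P CAS): counter=14 r=(13,11) succ=(2,3) retry=(1,1)
step 15 (P LOAD): counter=14 r=(14,11) succ=(2,3) retry=(1,1)
step 16 (P CAS): counter=15 r=(14,11) succ=(3,3) retry=(1,1)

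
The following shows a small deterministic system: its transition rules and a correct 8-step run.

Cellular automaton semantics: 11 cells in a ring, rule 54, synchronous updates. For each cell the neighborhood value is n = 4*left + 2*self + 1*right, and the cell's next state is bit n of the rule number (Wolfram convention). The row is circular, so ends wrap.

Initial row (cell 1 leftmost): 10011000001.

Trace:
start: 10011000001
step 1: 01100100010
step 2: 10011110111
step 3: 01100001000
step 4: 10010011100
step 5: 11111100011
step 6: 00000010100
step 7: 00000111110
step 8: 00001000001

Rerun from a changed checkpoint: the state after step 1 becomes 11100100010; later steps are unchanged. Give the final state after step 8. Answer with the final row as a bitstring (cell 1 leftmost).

state after step 1 := 11100100010
step 2: 00011110111
step 3: 10100001000
step 4: 11110011101
step 5: 00001100010
step 6: 00010010111
step 7: 10111111000
step 8: 11000000101

11000000101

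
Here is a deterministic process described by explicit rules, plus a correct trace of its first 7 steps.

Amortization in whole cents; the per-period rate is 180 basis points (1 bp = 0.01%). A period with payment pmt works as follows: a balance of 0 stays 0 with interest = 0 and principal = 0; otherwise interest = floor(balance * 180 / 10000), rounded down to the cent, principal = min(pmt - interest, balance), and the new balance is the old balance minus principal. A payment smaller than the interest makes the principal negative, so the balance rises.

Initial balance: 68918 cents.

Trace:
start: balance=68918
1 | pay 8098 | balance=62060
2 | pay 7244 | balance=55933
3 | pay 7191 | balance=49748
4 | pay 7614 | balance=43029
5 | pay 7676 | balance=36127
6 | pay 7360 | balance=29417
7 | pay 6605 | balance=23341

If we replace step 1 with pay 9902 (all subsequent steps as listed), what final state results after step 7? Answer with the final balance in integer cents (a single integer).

(re-executing from step 1 with the substitution; state before step 1: balance=68918)
1 | pay 9902 | balance=60256
2 | pay 7244 | balance=54096
3 | pay 7191 | balance=47878
4 | pay 7614 | balance=41125
5 | pay 7676 | balance=34189
6 | pay 7360 | balance=27444
7 | pay 6605 | balance=21332

21332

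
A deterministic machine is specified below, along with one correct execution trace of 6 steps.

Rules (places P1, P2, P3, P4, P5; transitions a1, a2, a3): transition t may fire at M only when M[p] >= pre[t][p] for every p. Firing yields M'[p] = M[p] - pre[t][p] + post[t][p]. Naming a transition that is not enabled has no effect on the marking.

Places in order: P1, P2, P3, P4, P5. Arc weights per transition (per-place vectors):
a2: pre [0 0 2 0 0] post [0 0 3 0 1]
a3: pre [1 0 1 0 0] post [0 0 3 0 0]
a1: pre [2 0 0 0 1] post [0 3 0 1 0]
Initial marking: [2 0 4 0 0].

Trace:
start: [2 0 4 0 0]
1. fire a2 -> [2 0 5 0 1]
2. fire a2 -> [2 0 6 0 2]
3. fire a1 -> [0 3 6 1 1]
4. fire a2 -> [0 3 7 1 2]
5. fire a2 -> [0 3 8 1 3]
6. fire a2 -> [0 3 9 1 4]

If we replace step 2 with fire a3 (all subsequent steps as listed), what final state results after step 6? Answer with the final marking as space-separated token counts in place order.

1 0 10 0 4

(re-executing from step 2 with the substitution; state before step 2: [2 0 5 0 1])
2. fire a3 -> [1 0 7 0 1]
3. fire a1 -> [1 0 7 0 1]
4. fire a2 -> [1 0 8 0 2]
5. fire a2 -> [1 0 9 0 3]
6. fire a2 -> [1 0 10 0 4]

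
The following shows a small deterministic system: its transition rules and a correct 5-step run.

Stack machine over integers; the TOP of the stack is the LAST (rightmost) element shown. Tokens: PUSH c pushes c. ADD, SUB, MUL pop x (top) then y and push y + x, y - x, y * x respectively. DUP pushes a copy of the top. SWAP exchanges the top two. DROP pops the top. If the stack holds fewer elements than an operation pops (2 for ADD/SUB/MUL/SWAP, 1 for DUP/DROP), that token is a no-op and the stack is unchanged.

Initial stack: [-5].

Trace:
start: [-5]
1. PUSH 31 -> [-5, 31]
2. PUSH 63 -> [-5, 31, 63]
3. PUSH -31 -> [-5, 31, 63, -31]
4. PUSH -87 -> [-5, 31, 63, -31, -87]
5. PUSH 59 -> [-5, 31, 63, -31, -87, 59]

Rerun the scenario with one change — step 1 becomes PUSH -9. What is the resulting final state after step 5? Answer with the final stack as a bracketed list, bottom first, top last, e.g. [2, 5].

[-5, -9, 63, -31, -87, 59]

(re-executing from step 1 with the substitution; state before step 1: [-5])
1. PUSH -9 -> [-5, -9]
2. PUSH 63 -> [-5, -9, 63]
3. PUSH -31 -> [-5, -9, 63, -31]
4. PUSH -87 -> [-5, -9, 63, -31, -87]
5. PUSH 59 -> [-5, -9, 63, -31, -87, 59]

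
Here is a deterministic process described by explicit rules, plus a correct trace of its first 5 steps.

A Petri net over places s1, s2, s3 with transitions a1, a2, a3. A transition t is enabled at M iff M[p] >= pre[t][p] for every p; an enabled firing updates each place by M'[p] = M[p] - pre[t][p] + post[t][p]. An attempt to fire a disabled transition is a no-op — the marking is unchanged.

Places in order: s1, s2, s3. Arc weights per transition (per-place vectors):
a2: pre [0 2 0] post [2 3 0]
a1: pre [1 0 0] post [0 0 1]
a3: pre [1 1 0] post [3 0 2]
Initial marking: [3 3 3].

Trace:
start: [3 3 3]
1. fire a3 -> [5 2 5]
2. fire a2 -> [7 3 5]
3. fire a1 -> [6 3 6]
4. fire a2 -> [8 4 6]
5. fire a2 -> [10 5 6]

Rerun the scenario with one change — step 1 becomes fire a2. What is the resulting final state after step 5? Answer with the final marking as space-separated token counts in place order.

(re-executing from step 1 with the substitution; state before step 1: [3 3 3])
1. fire a2 -> [5 4 3]
2. fire a2 -> [7 5 3]
3. fire a1 -> [6 5 4]
4. fire a2 -> [8 6 4]
5. fire a2 -> [10 7 4]

10 7 4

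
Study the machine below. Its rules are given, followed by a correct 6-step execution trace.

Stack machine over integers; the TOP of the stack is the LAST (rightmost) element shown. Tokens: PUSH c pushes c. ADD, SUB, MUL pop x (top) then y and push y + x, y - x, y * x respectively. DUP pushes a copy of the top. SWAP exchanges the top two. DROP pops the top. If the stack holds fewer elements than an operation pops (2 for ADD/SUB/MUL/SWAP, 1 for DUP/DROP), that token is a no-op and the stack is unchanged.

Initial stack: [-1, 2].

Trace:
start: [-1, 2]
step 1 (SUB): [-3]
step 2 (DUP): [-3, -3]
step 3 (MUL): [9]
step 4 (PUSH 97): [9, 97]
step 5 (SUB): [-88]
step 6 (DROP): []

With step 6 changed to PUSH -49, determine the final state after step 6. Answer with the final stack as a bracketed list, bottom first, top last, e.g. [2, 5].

[-88, -49]

(re-executing from step 6 with the substitution; state before step 6: [-88])
step 6 (PUSH -49): [-88, -49]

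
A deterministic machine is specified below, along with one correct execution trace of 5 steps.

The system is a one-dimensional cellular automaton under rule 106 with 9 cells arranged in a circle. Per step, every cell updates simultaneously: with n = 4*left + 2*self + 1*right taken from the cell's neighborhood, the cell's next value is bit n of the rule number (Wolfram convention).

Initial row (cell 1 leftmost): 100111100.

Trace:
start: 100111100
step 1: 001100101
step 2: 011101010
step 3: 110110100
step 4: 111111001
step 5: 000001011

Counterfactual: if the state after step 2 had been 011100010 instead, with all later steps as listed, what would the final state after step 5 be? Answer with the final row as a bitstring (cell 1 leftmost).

state after step 2 := 011100010
step 3: 110100100
step 4: 111001001
step 5: 001010011

001010011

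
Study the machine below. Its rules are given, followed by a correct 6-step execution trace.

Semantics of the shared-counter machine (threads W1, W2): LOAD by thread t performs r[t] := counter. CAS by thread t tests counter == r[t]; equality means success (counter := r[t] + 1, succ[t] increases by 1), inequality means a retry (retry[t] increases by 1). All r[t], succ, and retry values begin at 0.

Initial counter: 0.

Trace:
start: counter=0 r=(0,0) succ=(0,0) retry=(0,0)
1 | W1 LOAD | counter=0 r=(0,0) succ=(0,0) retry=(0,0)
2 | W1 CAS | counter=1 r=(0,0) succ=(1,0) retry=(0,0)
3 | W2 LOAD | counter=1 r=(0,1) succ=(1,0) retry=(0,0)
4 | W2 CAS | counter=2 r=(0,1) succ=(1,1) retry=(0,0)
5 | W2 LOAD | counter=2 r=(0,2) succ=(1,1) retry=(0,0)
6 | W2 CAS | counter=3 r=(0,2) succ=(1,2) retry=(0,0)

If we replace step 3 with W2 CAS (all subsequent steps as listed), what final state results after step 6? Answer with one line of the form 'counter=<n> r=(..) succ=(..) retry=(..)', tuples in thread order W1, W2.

counter=2 r=(0,1) succ=(1,1) retry=(0,2)

(re-executing from step 3 with the substitution; state before step 3: counter=1 r=(0,0) succ=(1,0) retry=(0,0))
3 | W2 CAS | counter=1 r=(0,0) succ=(1,0) retry=(0,1)
4 | W2 CAS | counter=1 r=(0,0) succ=(1,0) retry=(0,2)
5 | W2 LOAD | counter=1 r=(0,1) succ=(1,0) retry=(0,2)
6 | W2 CAS | counter=2 r=(0,1) succ=(1,1) retry=(0,2)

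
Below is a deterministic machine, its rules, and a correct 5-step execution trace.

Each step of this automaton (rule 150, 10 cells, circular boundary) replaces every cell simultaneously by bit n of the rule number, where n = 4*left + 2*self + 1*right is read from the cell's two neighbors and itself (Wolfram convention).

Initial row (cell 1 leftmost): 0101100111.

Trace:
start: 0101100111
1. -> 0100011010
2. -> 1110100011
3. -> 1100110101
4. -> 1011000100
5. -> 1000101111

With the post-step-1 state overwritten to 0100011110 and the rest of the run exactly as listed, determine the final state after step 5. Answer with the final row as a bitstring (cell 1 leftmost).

1101101011

state after step 1 := 0100011110
2. -> 1110101101
3. -> 1100100000
4. -> 0011110001
5. -> 1101101011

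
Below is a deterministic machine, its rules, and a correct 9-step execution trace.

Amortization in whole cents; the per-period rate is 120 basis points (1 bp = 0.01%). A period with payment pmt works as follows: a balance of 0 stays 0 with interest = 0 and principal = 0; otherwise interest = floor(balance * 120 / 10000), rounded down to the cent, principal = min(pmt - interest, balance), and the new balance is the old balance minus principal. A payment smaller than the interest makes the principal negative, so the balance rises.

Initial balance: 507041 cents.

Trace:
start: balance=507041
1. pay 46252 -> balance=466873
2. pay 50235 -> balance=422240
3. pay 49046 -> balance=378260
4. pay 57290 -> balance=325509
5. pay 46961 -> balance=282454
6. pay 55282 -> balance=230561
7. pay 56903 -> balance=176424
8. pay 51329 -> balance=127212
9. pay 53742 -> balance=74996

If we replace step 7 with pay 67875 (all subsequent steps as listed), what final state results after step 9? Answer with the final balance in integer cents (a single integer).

(re-executing from step 7 with the substitution; state before step 7: balance=230561)
7. pay 67875 -> balance=165452
8. pay 51329 -> balance=116108
9. pay 53742 -> balance=63759

63759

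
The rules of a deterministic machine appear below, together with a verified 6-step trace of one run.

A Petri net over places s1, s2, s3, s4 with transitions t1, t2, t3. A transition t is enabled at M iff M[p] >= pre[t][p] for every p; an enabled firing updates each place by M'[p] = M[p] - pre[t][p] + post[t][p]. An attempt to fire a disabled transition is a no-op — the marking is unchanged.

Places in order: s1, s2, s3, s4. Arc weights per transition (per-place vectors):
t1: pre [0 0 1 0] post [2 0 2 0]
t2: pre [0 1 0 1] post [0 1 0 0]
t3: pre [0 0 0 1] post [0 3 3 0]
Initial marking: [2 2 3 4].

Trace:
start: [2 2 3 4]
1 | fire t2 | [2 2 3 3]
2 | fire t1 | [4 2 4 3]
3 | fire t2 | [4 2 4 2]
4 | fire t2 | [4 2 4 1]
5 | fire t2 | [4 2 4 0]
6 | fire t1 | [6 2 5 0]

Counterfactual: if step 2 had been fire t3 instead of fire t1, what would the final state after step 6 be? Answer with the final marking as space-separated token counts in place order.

(re-executing from step 2 with the substitution; state before step 2: [2 2 3 3])
2 | fire t3 | [2 5 6 2]
3 | fire t2 | [2 5 6 1]
4 | fire t2 | [2 5 6 0]
5 | fire t2 | [2 5 6 0]
6 | fire t1 | [4 5 7 0]

4 5 7 0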